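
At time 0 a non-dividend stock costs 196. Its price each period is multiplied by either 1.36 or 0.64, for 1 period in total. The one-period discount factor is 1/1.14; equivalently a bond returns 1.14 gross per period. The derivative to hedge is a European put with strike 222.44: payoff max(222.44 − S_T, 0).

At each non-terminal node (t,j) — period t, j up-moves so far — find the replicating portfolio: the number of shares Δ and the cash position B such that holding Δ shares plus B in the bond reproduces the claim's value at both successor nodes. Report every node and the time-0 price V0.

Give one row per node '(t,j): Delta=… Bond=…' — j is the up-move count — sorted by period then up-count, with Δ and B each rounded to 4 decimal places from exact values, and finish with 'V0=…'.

Since d<R<u, set p* = (R−d)/(u−d) = 0.6944; price each node as the discounted p*-expectation of its children.
At expiry t=1: V(1,0)=97.0000, V(1,1)=0.0000
  t=0,j=0: stock 196.0000 → up 266.5600 (V=0.0000), down 125.4400 (V=97.0000). Price 25.9990; hedge Δ=-0.6874, bond B=160.7212.
Root portfolio cost Δ·196+B reproduces V0=25.9990.

(0,0): Delta=-0.6874 Bond=160.7212
V0=25.9990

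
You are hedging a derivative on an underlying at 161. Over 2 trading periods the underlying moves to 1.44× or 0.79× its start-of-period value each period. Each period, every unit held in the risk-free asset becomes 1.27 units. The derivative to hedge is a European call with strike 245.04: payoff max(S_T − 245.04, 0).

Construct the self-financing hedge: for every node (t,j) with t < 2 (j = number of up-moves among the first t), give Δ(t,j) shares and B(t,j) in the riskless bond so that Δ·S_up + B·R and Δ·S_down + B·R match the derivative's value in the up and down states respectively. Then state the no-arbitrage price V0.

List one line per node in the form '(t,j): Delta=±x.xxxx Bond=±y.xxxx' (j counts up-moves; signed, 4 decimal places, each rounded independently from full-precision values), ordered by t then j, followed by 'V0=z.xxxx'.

(0,0): Delta=0.4935 Bond=-49.4190
(1,0): Delta=0.0000 Bond=0.0000
(1,1): Delta=0.5893 Bond=-84.9904
V0=30.0267

Under the risk-neutral measure, an up-move has probability p* = (R−d)/(u−d) = 0.7385 and values discount at R = 1.27.
Terminal payoffs: V(2,0)=0.0000, V(2,1)=0.0000, V(2,2)=88.8096
(1,0): S=127.1900. Δ = (V_up−V_dn)/(S_up−S_dn) = (0.0000−0.0000)/(183.1536−100.4801) = 0.0000. V = [p*·0.0000 + (1−p*)·0.0000]/1.27 = 0.0000. B = V − Δ·S = 0.0000.
(1,1): S=231.8400. Δ = (V_up−V_dn)/(S_up−S_dn) = (88.8096−0.0000)/(333.8496−183.1536) = 0.5893. V = [p*·88.8096 + (1−p*)·0.0000]/1.27 = 51.6397. B = V − Δ·S = -84.9904.
(0,0): S=161.0000. Δ = (V_up−V_dn)/(S_up−S_dn) = (51.6397−0.0000)/(231.8400−127.1900) = 0.4935. V = [p*·51.6397 + (1−p*)·0.0000]/1.27 = 30.0267. B = V − Δ·S = -49.4190.
The time-0 hedge costs 30.0267, which is the no-arbitrage price.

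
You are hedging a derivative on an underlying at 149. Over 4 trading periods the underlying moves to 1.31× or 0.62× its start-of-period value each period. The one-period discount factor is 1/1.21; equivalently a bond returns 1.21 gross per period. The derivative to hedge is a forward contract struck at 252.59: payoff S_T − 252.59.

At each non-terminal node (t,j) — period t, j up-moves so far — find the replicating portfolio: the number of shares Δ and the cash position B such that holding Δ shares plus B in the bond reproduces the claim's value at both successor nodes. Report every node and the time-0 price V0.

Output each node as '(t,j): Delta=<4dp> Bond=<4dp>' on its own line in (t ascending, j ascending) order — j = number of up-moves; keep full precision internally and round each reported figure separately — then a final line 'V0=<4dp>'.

(0,0): Delta=1.0000 Bond=-117.8351
(1,0): Delta=1.0000 Bond=-142.5805
(1,1): Delta=1.0000 Bond=-142.5805
(2,0): Delta=1.0000 Bond=-172.5224
(2,1): Delta=1.0000 Bond=-172.5224
(2,2): Delta=1.0000 Bond=-172.5224
(3,0): Delta=1.0000 Bond=-208.7521
(3,1): Delta=1.0000 Bond=-208.7521
(3,2): Delta=1.0000 Bond=-208.7521
(3,3): Delta=1.0000 Bond=-208.7521
V0=31.1649

Under the risk-neutral measure, an up-move has probability p* = (R−d)/(u−d) = 0.8551 and values discount at R = 1.21.
At expiry t=4: V(4,0)=-230.5733, V(4,1)=-206.0708, V(4,2)=-154.2993, V(4,3)=-44.9114, V(4,4)=186.2149
Node (3,0) S=35.5109: V=(p*·-206.0708+(1−p*)·-230.5733)/1.21=-173.2412; Δ=(-206.0708−-230.5733)/(46.5192−22.0167)=1.0000; B=V−Δ·S=-208.7521
Node (3,1) S=75.0310: V=(p*·-154.2993+(1−p*)·-206.0708)/1.21=-133.7210; Δ=(-154.2993−-206.0708)/(98.2907−46.5192)=1.0000; B=V−Δ·S=-208.7521
Node (3,2) S=158.5333: V=(p*·-44.9114+(1−p*)·-154.2993)/1.21=-50.2187; Δ=(-44.9114−-154.2993)/(207.6786−98.2907)=1.0000; B=V−Δ·S=-208.7521
Node (3,3) S=334.9656: V=(p*·186.2149+(1−p*)·-44.9114)/1.21=126.2135; Δ=(186.2149−-44.9114)/(438.8049−207.6786)=1.0000; B=V−Δ·S=-208.7521
Node (2,0) S=57.2756: V=(p*·-133.7210+(1−p*)·-173.2412)/1.21=-115.2468; Δ=(-133.7210−-173.2412)/(75.0310−35.5109)=1.0000; B=V−Δ·S=-172.5224
Node (2,1) S=121.0178: V=(p*·-50.2187+(1−p*)·-133.7210)/1.21=-51.5046; Δ=(-50.2187−-133.7210)/(158.5333−75.0310)=1.0000; B=V−Δ·S=-172.5224
Node (2,2) S=255.6989: V=(p*·126.2135+(1−p*)·-50.2187)/1.21=83.1765; Δ=(126.2135−-50.2187)/(334.9656−158.5333)=1.0000; B=V−Δ·S=-172.5224
Node (1,0) S=92.3800: V=(p*·-51.5046+(1−p*)·-115.2468)/1.21=-50.2005; Δ=(-51.5046−-115.2468)/(121.0178−57.2756)=1.0000; B=V−Δ·S=-142.5805
Node (1,1) S=195.1900: V=(p*·83.1765+(1−p*)·-51.5046)/1.21=52.6095; Δ=(83.1765−-51.5046)/(255.6989−121.0178)=1.0000; B=V−Δ·S=-142.5805
Node (0,0) S=149.0000: V=(p*·52.6095+(1−p*)·-50.2005)/1.21=31.1649; Δ=(52.6095−-50.2005)/(195.1900−92.3800)=1.0000; B=V−Δ·S=-117.8351
The time-0 hedge costs 31.1649, which is the no-arbitrage price.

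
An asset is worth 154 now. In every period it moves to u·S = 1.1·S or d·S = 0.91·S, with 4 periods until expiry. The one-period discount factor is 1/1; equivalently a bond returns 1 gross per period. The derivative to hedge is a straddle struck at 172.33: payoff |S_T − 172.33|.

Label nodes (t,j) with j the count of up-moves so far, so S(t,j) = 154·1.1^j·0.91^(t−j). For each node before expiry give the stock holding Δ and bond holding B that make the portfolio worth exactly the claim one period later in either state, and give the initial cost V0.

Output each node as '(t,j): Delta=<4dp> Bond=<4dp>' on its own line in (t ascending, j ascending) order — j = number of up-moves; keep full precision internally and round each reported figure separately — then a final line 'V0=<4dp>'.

No-arbitrage ⇒ martingale measure with p* = (R−d)/(u−d) = 0.4737.
Payoff layer (t=4): V(4,0)=66.7246, V(4,1)=44.6751, V(4,2)=18.0218, V(4,3)=14.1963, V(4,4)=53.1414
Node (3,0) S=116.0499: V=(p*·44.6751+(1−p*)·66.7246)/1=56.2801; Δ=(44.6751−66.7246)/(127.6549−105.6054)=-1.0000; B=V−Δ·S=172.3300
Node (3,1) S=140.2801: V=(p*·18.0218+(1−p*)·44.6751)/1=32.0499; Δ=(18.0218−44.6751)/(154.3082−127.6549)=-1.0000; B=V−Δ·S=172.3300
Node (3,2) S=169.5694: V=(p*·14.1963+(1−p*)·18.0218)/1=16.2098; Δ=(14.1963−18.0218)/(186.5263−154.3082)=-0.1187; B=V−Δ·S=36.3440
Node (3,3) S=204.9740: V=(p*·53.1414+(1−p*)·14.1963)/1=32.6440; Δ=(53.1414−14.1963)/(225.4714−186.5263)=1.0000; B=V−Δ·S=-172.3300
Node (2,0) S=127.5274: V=(p*·32.0499+(1−p*)·56.2801)/1=44.8026; Δ=(32.0499−56.2801)/(140.2801−116.0499)=-1.0000; B=V−Δ·S=172.3300
Node (2,1) S=154.1540: V=(p*·16.2098+(1−p*)·32.0499)/1=24.5467; Δ=(16.2098−32.0499)/(169.5694−140.2801)=-0.5408; B=V−Δ·S=107.9156
Node (2,2) S=186.3400: V=(p*·32.6440+(1−p*)·16.2098)/1=23.9944; Δ=(32.6440−16.2098)/(204.9740−169.5694)=0.4642; B=V−Δ·S=-62.5016
Node (1,0) S=140.1400: V=(p*·24.5467+(1−p*)·44.8026)/1=35.2077; Δ=(24.5467−44.8026)/(154.1540−127.5274)=-0.7607; B=V−Δ·S=141.8179
Node (1,1) S=169.4000: V=(p*·23.9944+(1−p*)·24.5467)/1=24.2851; Δ=(23.9944−24.5467)/(186.3400−154.1540)=-0.0172; B=V−Δ·S=27.1917
Node (0,0) S=154.0000: V=(p*·24.2851+(1−p*)·35.2077)/1=30.0338; Δ=(24.2851−35.2077)/(169.4000−140.1400)=-0.3733; B=V−Δ·S=87.5213
Check: Δ(0,0)·S0 + B(0,0) = 30.0338 = V0.

(0,0): Delta=-0.3733 Bond=87.5213
(1,0): Delta=-0.7607 Bond=141.8179
(1,1): Delta=-0.0172 Bond=27.1917
(2,0): Delta=-1.0000 Bond=172.3300
(2,1): Delta=-0.5408 Bond=107.9156
(2,2): Delta=0.4642 Bond=-62.5016
(3,0): Delta=-1.0000 Bond=172.3300
(3,1): Delta=-1.0000 Bond=172.3300
(3,2): Delta=-0.1187 Bond=36.3440
(3,3): Delta=1.0000 Bond=-172.3300
V0=30.0338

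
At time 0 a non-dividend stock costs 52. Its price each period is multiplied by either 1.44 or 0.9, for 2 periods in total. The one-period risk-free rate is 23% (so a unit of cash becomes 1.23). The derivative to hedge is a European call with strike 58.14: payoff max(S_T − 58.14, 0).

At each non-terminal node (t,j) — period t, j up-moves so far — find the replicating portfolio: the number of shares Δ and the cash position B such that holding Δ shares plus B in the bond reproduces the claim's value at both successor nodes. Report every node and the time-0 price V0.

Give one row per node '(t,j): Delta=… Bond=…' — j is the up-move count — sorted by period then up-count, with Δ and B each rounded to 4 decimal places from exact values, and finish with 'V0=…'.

(0,0): Delta=0.8196 Bond=-27.4484
(1,0): Delta=0.3661 Bond=-12.5366
(1,1): Delta=1.0000 Bond=-47.2683
V0=15.1719

Risk-neutral probability p* = (R−d)/(u−d) = (1.23−0.9)/(1.44−0.9) = 0.6111.
Terminal values V(2,·): V(2,0)=0.0000, V(2,1)=9.2520, V(2,2)=49.6872
Node (1,0) S=46.8000: V=(p*·9.2520+(1−p*)·0.0000)/1.23=4.5967; Δ=(9.2520−0.0000)/(67.3920−42.1200)=0.3661; B=V−Δ·S=-12.5366
Node (1,1) S=74.8800: V=(p*·49.6872+(1−p*)·9.2520)/1.23=27.6117; Δ=(49.6872−9.2520)/(107.8272−67.3920)=1.0000; B=V−Δ·S=-47.2683
Node (0,0) S=52.0000: V=(p*·27.6117+(1−p*)·4.5967)/1.23=15.1719; Δ=(27.6117−4.5967)/(74.8800−46.8000)=0.8196; B=V−Δ·S=-27.4484
Check: Δ(0,0)·S0 + B(0,0) = 15.1719 = V0.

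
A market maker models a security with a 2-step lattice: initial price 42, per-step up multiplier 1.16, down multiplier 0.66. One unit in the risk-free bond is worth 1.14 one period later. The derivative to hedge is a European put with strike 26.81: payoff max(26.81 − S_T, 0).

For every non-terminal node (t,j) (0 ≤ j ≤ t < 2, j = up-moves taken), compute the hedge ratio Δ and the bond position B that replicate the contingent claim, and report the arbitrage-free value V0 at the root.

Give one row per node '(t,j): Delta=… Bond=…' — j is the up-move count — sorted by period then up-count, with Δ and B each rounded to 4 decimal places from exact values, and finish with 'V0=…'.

(0,0): Delta=-0.0142 Bond=0.6080
(1,0): Delta=-0.6143 Bond=17.3284
(1,1): Delta=0.0000 Bond=0.0000
V0=0.0105

No-arbitrage ⇒ martingale measure with p* = (R−d)/(u−d) = 0.9600.
At expiry t=2: V(2,0)=8.5148, V(2,1)=0.0000, V(2,2)=0.0000
Node (1,0) S=27.7200: V=(p*·0.0000+(1−p*)·8.5148)/1.14=0.2988; Δ=(0.0000−8.5148)/(32.1552−18.2952)=-0.6143; B=V−Δ·S=17.3284
Node (1,1) S=48.7200: V=(p*·0.0000+(1−p*)·0.0000)/1.14=0.0000; Δ=(0.0000−0.0000)/(56.5152−32.1552)=0.0000; B=V−Δ·S=0.0000
Node (0,0) S=42.0000: V=(p*·0.0000+(1−p*)·0.2988)/1.14=0.0105; Δ=(0.0000−0.2988)/(48.7200−27.7200)=-0.0142; B=V−Δ·S=0.6080
The time-0 hedge costs 0.0105, which is the no-arbitrage price.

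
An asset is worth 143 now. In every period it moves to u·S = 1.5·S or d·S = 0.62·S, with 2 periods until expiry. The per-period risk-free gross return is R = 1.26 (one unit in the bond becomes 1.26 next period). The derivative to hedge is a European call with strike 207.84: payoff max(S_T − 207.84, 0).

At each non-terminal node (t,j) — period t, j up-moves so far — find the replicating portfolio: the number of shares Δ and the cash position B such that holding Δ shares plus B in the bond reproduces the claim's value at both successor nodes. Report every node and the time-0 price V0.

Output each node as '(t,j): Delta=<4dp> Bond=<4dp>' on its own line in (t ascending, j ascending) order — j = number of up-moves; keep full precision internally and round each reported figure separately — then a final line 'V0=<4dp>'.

(0,0): Delta=0.5225 Bond=-36.7644
(1,0): Delta=0.0000 Bond=0.0000
(1,1): Delta=0.6035 Bond=-63.6943
V0=37.9503

The replicating-portfolio and risk-neutral prices coincide; use p* = (1.26−0.62)/(1.5−0.62) = 0.7273 for the latter.
Payoff layer (t=2): V(2,0)=0.0000, V(2,1)=0.0000, V(2,2)=113.9100
Node (1,0) S=88.6600: V=(p*·0.0000+(1−p*)·0.0000)/1.26=0.0000; Δ=(0.0000−0.0000)/(132.9900−54.9692)=0.0000; B=V−Δ·S=0.0000
Node (1,1) S=214.5000: V=(p*·113.9100+(1−p*)·0.0000)/1.26=65.7489; Δ=(113.9100−0.0000)/(321.7500−132.9900)=0.6035; B=V−Δ·S=-63.6943
Node (0,0) S=143.0000: V=(p*·65.7489+(1−p*)·0.0000)/1.26=37.9503; Δ=(65.7489−0.0000)/(214.5000−88.6600)=0.5225; B=V−Δ·S=-36.7644
The time-0 hedge costs 37.9503, which is the no-arbitrage price.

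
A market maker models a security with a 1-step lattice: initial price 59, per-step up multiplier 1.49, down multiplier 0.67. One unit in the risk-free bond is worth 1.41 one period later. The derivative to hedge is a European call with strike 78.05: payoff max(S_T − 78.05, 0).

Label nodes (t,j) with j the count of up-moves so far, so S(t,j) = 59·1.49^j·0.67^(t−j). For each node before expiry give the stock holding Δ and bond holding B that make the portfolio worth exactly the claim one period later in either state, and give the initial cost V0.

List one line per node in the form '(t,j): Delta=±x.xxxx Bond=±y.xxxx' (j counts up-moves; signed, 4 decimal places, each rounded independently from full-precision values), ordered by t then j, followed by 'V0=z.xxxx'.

(0,0): Delta=0.2038 Bond=-5.7137
V0=6.3107

Under the risk-neutral measure, an up-move has probability p* = (R−d)/(u−d) = 0.9024 and values discount at R = 1.41.
Payoff layer (t=1): V(1,0)=0.0000, V(1,1)=9.8600
(0,0): S=59.0000. Δ = (V_up−V_dn)/(S_up−S_dn) = (9.8600−0.0000)/(87.9100−39.5300) = 0.2038. V = [p*·9.8600 + (1−p*)·0.0000]/1.41 = 6.3107. B = V − Δ·S = -5.7137.
Self-financing check: at every node Δ·S+B equals the discounted successor values.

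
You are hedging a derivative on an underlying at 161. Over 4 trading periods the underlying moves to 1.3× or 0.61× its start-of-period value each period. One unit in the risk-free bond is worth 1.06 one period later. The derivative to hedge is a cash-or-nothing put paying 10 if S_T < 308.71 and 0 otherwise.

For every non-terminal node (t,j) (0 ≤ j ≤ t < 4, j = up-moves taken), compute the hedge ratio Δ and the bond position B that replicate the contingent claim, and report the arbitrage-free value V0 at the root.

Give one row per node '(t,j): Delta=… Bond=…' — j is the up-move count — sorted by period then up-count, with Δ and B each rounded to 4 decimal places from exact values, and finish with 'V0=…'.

Risk-neutral probability p* = (R−d)/(u−d) = (1.06−0.61)/(1.3−0.61) = 0.6522.
At expiry t=4: V(4,0)=10.0000, V(4,1)=10.0000, V(4,2)=10.0000, V(4,3)=10.0000, V(4,4)=0.0000
Node (3,0) S=36.5439: V=(p*·10.0000+(1−p*)·10.0000)/1.06=9.4340; Δ=(10.0000−10.0000)/(47.5071−22.2918)=0.0000; B=V−Δ·S=9.4340
Node (3,1) S=77.8805: V=(p*·10.0000+(1−p*)·10.0000)/1.06=9.4340; Δ=(10.0000−10.0000)/(101.2447−47.5071)=0.0000; B=V−Δ·S=9.4340
Node (3,2) S=165.9749: V=(p*·10.0000+(1−p*)·10.0000)/1.06=9.4340; Δ=(10.0000−10.0000)/(215.7674−101.2447)=0.0000; B=V−Δ·S=9.4340
Node (3,3) S=353.7170: V=(p*·0.0000+(1−p*)·10.0000)/1.06=3.2814; Δ=(0.0000−10.0000)/(459.8321−215.7674)=-0.0410; B=V−Δ·S=17.7741
Node (2,0) S=59.9081: V=(p*·9.4340+(1−p*)·9.4340)/1.06=8.9000; Δ=(9.4340−9.4340)/(77.8805−36.5439)=0.0000; B=V−Δ·S=8.9000
Node (2,1) S=127.6730: V=(p*·9.4340+(1−p*)·9.4340)/1.06=8.9000; Δ=(9.4340−9.4340)/(165.9749−77.8805)=0.0000; B=V−Δ·S=8.9000
Node (2,2) S=272.0900: V=(p*·3.2814+(1−p*)·9.4340)/1.06=5.1145; Δ=(3.2814−9.4340)/(353.7170−165.9749)=-0.0328; B=V−Δ·S=14.0313
Node (1,0) S=98.2100: V=(p*·8.9000+(1−p*)·8.9000)/1.06=8.3962; Δ=(8.9000−8.9000)/(127.6730−59.9081)=0.0000; B=V−Δ·S=8.3962
Node (1,1) S=209.3000: V=(p*·5.1145+(1−p*)·8.9000)/1.06=6.0672; Δ=(5.1145−8.9000)/(272.0900−127.6730)=-0.0262; B=V−Δ·S=11.5533
Node (0,0) S=161.0000: V=(p*·6.0672+(1−p*)·8.3962)/1.06=6.4880; Δ=(6.0672−8.3962)/(209.3000−98.2100)=-0.0210; B=V−Δ·S=9.8634
Each (Δ,B) replicates both successor values, so the strategy is self-financing and V0 is arbitrage-free.

(0,0): Delta=-0.0210 Bond=9.8634
(1,0): Delta=0.0000 Bond=8.3962
(1,1): Delta=-0.0262 Bond=11.5533
(2,0): Delta=0.0000 Bond=8.9000
(2,1): Delta=0.0000 Bond=8.9000
(2,2): Delta=-0.0328 Bond=14.0313
(3,0): Delta=0.0000 Bond=9.4340
(3,1): Delta=0.0000 Bond=9.4340
(3,2): Delta=0.0000 Bond=9.4340
(3,3): Delta=-0.0410 Bond=17.7741
V0=6.4880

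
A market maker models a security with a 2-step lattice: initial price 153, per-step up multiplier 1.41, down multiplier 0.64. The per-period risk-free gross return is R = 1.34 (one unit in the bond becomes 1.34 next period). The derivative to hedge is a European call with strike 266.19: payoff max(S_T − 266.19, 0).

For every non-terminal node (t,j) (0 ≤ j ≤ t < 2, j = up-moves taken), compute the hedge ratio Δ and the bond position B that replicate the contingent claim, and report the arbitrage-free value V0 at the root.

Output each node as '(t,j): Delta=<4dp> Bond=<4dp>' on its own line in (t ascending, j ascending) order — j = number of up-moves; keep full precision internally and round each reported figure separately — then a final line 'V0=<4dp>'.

No-arbitrage ⇒ martingale measure with p* = (R−d)/(u−d) = 0.9091.
At expiry t=2: V(2,0)=0.0000, V(2,1)=0.0000, V(2,2)=37.9893
Node (1,0) S=97.9200: V=(p*·0.0000+(1−p*)·0.0000)/1.34=0.0000; Δ=(0.0000−0.0000)/(138.0672−62.6688)=0.0000; B=V−Δ·S=0.0000
Node (1,1) S=215.7300: V=(p*·37.9893+(1−p*)·0.0000)/1.34=25.7729; Δ=(37.9893−0.0000)/(304.1793−138.0672)=0.2287; B=V−Δ·S=-23.5638
Node (0,0) S=153.0000: V=(p*·25.7729+(1−p*)·0.0000)/1.34=17.4850; Δ=(25.7729−0.0000)/(215.7300−97.9200)=0.2188; B=V−Δ·S=-15.9863
The time-0 hedge costs 17.4850, which is the no-arbitrage price.

(0,0): Delta=0.2188 Bond=-15.9863
(1,0): Delta=0.0000 Bond=0.0000
(1,1): Delta=0.2287 Bond=-23.5638
V0=17.4850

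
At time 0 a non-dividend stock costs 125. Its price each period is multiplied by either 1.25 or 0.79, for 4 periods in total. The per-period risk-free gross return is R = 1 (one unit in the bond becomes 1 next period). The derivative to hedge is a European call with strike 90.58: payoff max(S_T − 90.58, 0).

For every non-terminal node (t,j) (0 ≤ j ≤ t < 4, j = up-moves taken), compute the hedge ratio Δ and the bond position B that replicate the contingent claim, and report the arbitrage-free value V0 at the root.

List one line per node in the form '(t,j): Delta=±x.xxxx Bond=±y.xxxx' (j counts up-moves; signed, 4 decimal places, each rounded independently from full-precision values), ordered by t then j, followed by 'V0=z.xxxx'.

(0,0): Delta=0.8256 Bond=-61.1527
(1,0): Delta=0.6677 Bond=-45.5643
(1,1): Delta=0.9443 Bond=-79.7102
(2,0): Delta=0.3984 Bond=-24.5514
(2,1): Delta=0.8704 Bond=-70.5796
(2,2): Delta=1.0000 Bond=-90.5800
(3,0): Delta=0.0000 Bond=0.0000
(3,1): Delta=0.6981 Bond=-53.7793
(3,2): Delta=1.0000 Bond=-90.5800
(3,3): Delta=1.0000 Bond=-90.5800
V0=42.0446

No-arbitrage ⇒ martingale measure with p* = (R−d)/(u−d) = 0.4565.
At expiry t=4: V(4,0)=0.0000, V(4,1)=0.0000, V(4,2)=31.3145, V(4,3)=102.2911, V(4,4)=214.5958
Node (3,0) S=61.6299: V=(p*·0.0000+(1−p*)·0.0000)/1=0.0000; Δ=(0.0000−0.0000)/(77.0373−48.6876)=0.0000; B=V−Δ·S=0.0000
Node (3,1) S=97.5156: V=(p*·31.3145+(1−p*)·0.0000)/1=14.2958; Δ=(31.3145−0.0000)/(121.8945−77.0373)=0.6981; B=V−Δ·S=-53.7793
Node (3,2) S=154.2969: V=(p*·102.2911+(1−p*)·31.3145)/1=63.7169; Δ=(102.2911−31.3145)/(192.8711−121.8945)=1.0000; B=V−Δ·S=-90.5800
Node (3,3) S=244.1406: V=(p*·214.5958+(1−p*)·102.2911)/1=153.5606; Δ=(214.5958−102.2911)/(305.1758−192.8711)=1.0000; B=V−Δ·S=-90.5800
Node (2,0) S=78.0125: V=(p*·14.2958+(1−p*)·0.0000)/1=6.5263; Δ=(14.2958−0.0000)/(97.5156−61.6299)=0.3984; B=V−Δ·S=-24.5514
Node (2,1) S=123.4375: V=(p*·63.7169+(1−p*)·14.2958)/1=36.8576; Δ=(63.7169−14.2958)/(154.2969−97.5156)=0.8704; B=V−Δ·S=-70.5796
Node (2,2) S=195.3125: V=(p*·153.5606+(1−p*)·63.7169)/1=104.7325; Δ=(153.5606−63.7169)/(244.1406−154.2969)=1.0000; B=V−Δ·S=-90.5800
Node (1,0) S=98.7500: V=(p*·36.8576+(1−p*)·6.5263)/1=20.3732; Δ=(36.8576−6.5263)/(123.4375−78.0125)=0.6677; B=V−Δ·S=-45.5643
Node (1,1) S=156.2500: V=(p*·104.7325+(1−p*)·36.8576)/1=67.8440; Δ=(104.7325−36.8576)/(195.3125−123.4375)=0.9443; B=V−Δ·S=-79.7102
Node (0,0) S=125.0000: V=(p*·67.8440+(1−p*)·20.3732)/1=42.0446; Δ=(67.8440−20.3732)/(156.2500−98.7500)=0.8256; B=V−Δ·S=-61.1527
Check: Δ(0,0)·S0 + B(0,0) = 42.0446 = V0.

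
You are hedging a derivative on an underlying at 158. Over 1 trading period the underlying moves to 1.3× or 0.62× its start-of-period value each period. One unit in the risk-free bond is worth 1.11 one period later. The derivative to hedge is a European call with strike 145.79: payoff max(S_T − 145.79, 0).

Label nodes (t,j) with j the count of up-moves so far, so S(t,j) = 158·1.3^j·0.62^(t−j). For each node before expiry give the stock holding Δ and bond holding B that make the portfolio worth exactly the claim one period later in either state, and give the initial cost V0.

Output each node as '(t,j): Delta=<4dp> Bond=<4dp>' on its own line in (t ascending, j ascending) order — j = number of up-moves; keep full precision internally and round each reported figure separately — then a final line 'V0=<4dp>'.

(0,0): Delta=0.5548 Bond=-48.9642
V0=38.6975

No-arbitrage ⇒ martingale measure with p* = (R−d)/(u−d) = 0.7206.
At expiry t=1: V(1,0)=0.0000, V(1,1)=59.6100
  t=0,j=0: stock 158.0000 → up 205.4000 (V=59.6100), down 97.9600 (V=0.0000). Price 38.6975; hedge Δ=0.5548, bond B=-48.9642.
The time-0 hedge costs 38.6975, which is the no-arbitrage price.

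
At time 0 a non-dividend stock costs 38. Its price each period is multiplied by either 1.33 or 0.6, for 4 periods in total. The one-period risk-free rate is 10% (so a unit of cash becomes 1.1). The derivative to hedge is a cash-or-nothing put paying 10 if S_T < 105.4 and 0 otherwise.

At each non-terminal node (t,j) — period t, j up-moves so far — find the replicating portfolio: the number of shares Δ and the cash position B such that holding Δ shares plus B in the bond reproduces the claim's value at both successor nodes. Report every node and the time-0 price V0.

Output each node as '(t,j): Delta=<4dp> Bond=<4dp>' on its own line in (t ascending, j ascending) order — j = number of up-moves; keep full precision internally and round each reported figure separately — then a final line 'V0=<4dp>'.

(0,0): Delta=-0.0870 Bond=8.6340
(1,0): Delta=0.0000 Bond=7.5131
(1,1): Delta=-0.1051 Bond=10.4101
(2,0): Delta=0.0000 Bond=8.2645
(2,1): Delta=0.0000 Bond=8.2645
(2,2): Delta=-0.1269 Bond=12.9170
(3,0): Delta=0.0000 Bond=9.0909
(3,1): Delta=0.0000 Bond=9.0909
(3,2): Delta=0.0000 Bond=9.0909
(3,3): Delta=-0.1532 Bond=16.5629
V0=5.3269

Risk-neutral probability p* = (R−d)/(u−d) = (1.1−0.6)/(1.33−0.6) = 0.6849.
Payoff layer (t=4): V(4,0)=10.0000, V(4,1)=10.0000, V(4,2)=10.0000, V(4,3)=10.0000, V(4,4)=0.0000
  t=3,j=0: stock 8.2080 → up 10.9166 (V=10.0000), down 4.9248 (V=10.0000). Price 9.0909; hedge Δ=0.0000, bond B=9.0909.
  t=3,j=1: stock 18.1944 → up 24.1986 (V=10.0000), down 10.9166 (V=10.0000). Price 9.0909; hedge Δ=0.0000, bond B=9.0909.
  t=3,j=2: stock 40.3309 → up 53.6401 (V=10.0000), down 24.1986 (V=10.0000). Price 9.0909; hedge Δ=0.0000, bond B=9.0909.
  t=3,j=3: stock 89.4002 → up 118.9023 (V=0.0000), down 53.6401 (V=10.0000). Price 2.8643; hedge Δ=-0.1532, bond B=16.5629.
  t=2,j=0: stock 13.6800 → up 18.1944 (V=9.0909), down 8.2080 (V=9.0909). Price 8.2645; hedge Δ=0.0000, bond B=8.2645.
  t=2,j=1: stock 30.3240 → up 40.3309 (V=9.0909), down 18.1944 (V=9.0909). Price 8.2645; hedge Δ=0.0000, bond B=8.2645.
  t=2,j=2: stock 67.2182 → up 89.4002 (V=2.8643), down 40.3309 (V=9.0909). Price 4.3873; hedge Δ=-0.1269, bond B=12.9170.
  t=1,j=0: stock 22.8000 → up 30.3240 (V=8.2645), down 13.6800 (V=8.2645). Price 7.5131; hedge Δ=0.0000, bond B=7.5131.
  t=1,j=1: stock 50.5400 → up 67.2182 (V=4.3873), down 30.3240 (V=8.2645). Price 5.0990; hedge Δ=-0.1051, bond B=10.4101.
  t=0,j=0: stock 38.0000 → up 50.5400 (V=5.0990), down 22.8000 (V=7.5131). Price 5.3269; hedge Δ=-0.0870, bond B=8.6340.
Check: Δ(0,0)·S0 + B(0,0) = 5.3269 = V0.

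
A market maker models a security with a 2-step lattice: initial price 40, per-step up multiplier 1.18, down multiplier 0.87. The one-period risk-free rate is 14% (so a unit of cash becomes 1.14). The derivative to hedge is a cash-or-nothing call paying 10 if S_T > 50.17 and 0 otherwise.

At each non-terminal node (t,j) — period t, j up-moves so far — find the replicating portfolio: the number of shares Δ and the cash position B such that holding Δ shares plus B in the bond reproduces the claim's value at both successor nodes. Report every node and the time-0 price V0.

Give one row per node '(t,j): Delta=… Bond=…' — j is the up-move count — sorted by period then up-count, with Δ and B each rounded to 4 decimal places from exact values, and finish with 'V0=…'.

The replicating-portfolio and risk-neutral prices coincide; use p* = (1.14−0.87)/(1.18−0.87) = 0.8710 for the latter.
Terminal values V(2,·): V(2,0)=0.0000, V(2,1)=0.0000, V(2,2)=10.0000
(1,0): S=34.8000. Δ = (V_up−V_dn)/(S_up−S_dn) = (0.0000−0.0000)/(41.0640−30.2760) = 0.0000. V = [p*·0.0000 + (1−p*)·0.0000]/1.14 = 0.0000. B = V − Δ·S = 0.0000.
(1,1): S=47.2000. Δ = (V_up−V_dn)/(S_up−S_dn) = (10.0000−0.0000)/(55.6960−41.0640) = 0.6834. V = [p*·10.0000 + (1−p*)·0.0000]/1.14 = 7.6401. B = V − Δ·S = -24.6180.
(0,0): S=40.0000. Δ = (V_up−V_dn)/(S_up−S_dn) = (7.6401−0.0000)/(47.2000−34.8000) = 0.6161. V = [p*·7.6401 + (1−p*)·0.0000]/1.14 = 5.8371. B = V − Δ·S = -18.8083.
Root portfolio cost Δ·40+B reproduces V0=5.8371.

(0,0): Delta=0.6161 Bond=-18.8083
(1,0): Delta=0.0000 Bond=0.0000
(1,1): Delta=0.6834 Bond=-24.6180
V0=5.8371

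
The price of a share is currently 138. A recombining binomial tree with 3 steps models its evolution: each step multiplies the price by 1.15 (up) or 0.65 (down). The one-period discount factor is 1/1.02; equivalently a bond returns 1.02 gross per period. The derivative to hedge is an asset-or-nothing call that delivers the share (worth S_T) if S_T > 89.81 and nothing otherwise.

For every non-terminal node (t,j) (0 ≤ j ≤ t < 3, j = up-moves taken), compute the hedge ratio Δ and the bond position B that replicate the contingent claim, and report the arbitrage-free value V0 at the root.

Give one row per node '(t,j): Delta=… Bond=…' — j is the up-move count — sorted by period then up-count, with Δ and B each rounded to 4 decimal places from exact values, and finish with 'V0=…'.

The replicating-portfolio and risk-neutral prices coincide; use p* = (1.02−0.65)/(1.15−0.65) = 0.7400 for the latter.
Payoff layer (t=3): V(3,0)=0.0000, V(3,1)=0.0000, V(3,2)=118.6282, V(3,3)=209.8807
  t=2,j=0: stock 58.3050 → up 67.0508 (V=0.0000), down 37.8983 (V=0.0000). Price 0.0000; hedge Δ=0.0000, bond B=0.0000.
  t=2,j=1: stock 103.1550 → up 118.6282 (V=118.6282), down 67.0508 (V=0.0000). Price 86.0636; hedge Δ=2.3000, bond B=-151.1929.
  t=2,j=2: stock 182.5050 → up 209.8807 (V=209.8807), down 118.6282 (V=118.6282). Price 182.5050; hedge Δ=1.0000, bond B=0.0000.
  t=1,j=0: stock 89.7000 → up 103.1550 (V=86.0636), down 58.3050 (V=0.0000). Price 62.4383; hedge Δ=1.9189, bond B=-109.6889.
  t=1,j=1: stock 158.7000 → up 182.5050 (V=182.5050), down 103.1550 (V=86.0636). Price 154.3434; hedge Δ=1.2154, bond B=-38.5394.
  t=0,j=0: stock 138.0000 → up 158.7000 (V=154.3434), down 89.7000 (V=62.4383). Price 127.8903; hedge Δ=1.3320, bond B=-55.9199.
Check: Δ(0,0)·S0 + B(0,0) = 127.8903 = V0.

(0,0): Delta=1.3320 Bond=-55.9199
(1,0): Delta=1.9189 Bond=-109.6889
(1,1): Delta=1.2154 Bond=-38.5394
(2,0): Delta=0.0000 Bond=0.0000
(2,1): Delta=2.3000 Bond=-151.1929
(2,2): Delta=1.0000 Bond=0.0000
V0=127.8903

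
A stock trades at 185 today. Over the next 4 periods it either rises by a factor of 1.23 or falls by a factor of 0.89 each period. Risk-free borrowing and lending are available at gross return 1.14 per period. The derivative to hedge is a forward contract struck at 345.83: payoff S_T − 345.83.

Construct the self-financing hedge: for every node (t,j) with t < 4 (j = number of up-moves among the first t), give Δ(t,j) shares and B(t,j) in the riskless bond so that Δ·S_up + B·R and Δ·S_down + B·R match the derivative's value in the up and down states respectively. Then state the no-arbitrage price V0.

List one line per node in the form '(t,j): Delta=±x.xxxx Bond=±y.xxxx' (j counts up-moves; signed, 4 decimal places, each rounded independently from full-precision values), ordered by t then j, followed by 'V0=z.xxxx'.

Since d<R<u, set p* = (R−d)/(u−d) = 0.7353; price each node as the discounted p*-expectation of its children.
Payoff layer (t=4): V(4,0)=-229.7569, V(4,1)=-185.4143, V(4,2)=-124.1319, V(4,3)=-39.4382, V(4,4)=77.6103
Node (3,0) S=130.4193: V=(p*·-185.4143+(1−p*)·-229.7569)/1.14=-172.9404; Δ=(-185.4143−-229.7569)/(160.4157−116.0731)=1.0000; B=V−Δ·S=-303.3596
Node (3,1) S=180.2424: V=(p*·-124.1319+(1−p*)·-185.4143)/1.14=-123.1173; Δ=(-124.1319−-185.4143)/(221.6981−160.4157)=1.0000; B=V−Δ·S=-303.3596
Node (3,2) S=249.0990: V=(p*·-39.4382+(1−p*)·-124.1319)/1.14=-54.2607; Δ=(-39.4382−-124.1319)/(306.3918−221.6981)=1.0000; B=V−Δ·S=-303.3596
Node (3,3) S=344.2604: V=(p*·77.6103+(1−p*)·-39.4382)/1.14=40.9007; Δ=(77.6103−-39.4382)/(423.4403−306.3918)=1.0000; B=V−Δ·S=-303.3596
Node (2,0) S=146.5385: V=(p*·-123.1173+(1−p*)·-172.9404)/1.14=-119.5665; Δ=(-123.1173−-172.9404)/(180.2424−130.4193)=1.0000; B=V−Δ·S=-266.1050
Node (2,1) S=202.5195: V=(p*·-54.2607+(1−p*)·-123.1173)/1.14=-63.5855; Δ=(-54.2607−-123.1173)/(249.0990−180.2424)=1.0000; B=V−Δ·S=-266.1050
Node (2,2) S=279.8865: V=(p*·40.9007+(1−p*)·-54.2607)/1.14=13.7815; Δ=(40.9007−-54.2607)/(344.2604−249.0990)=1.0000; B=V−Δ·S=-266.1050
Node (1,0) S=164.6500: V=(p*·-63.5855+(1−p*)·-119.5665)/1.14=-68.7754; Δ=(-63.5855−-119.5665)/(202.5195−146.5385)=1.0000; B=V−Δ·S=-233.4254
Node (1,1) S=227.5500: V=(p*·13.7815+(1−p*)·-63.5855)/1.14=-5.8754; Δ=(13.7815−-63.5855)/(279.8865−202.5195)=1.0000; B=V−Δ·S=-233.4254
Node (0,0) S=185.0000: V=(p*·-5.8754+(1−p*)·-68.7754)/1.14=-19.7591; Δ=(-5.8754−-68.7754)/(227.5500−164.6500)=1.0000; B=V−Δ·S=-204.7591
The time-0 hedge costs -19.7591, which is the no-arbitrage price.

(0,0): Delta=1.0000 Bond=-204.7591
(1,0): Delta=1.0000 Bond=-233.4254
(1,1): Delta=1.0000 Bond=-233.4254
(2,0): Delta=1.0000 Bond=-266.1050
(2,1): Delta=1.0000 Bond=-266.1050
(2,2): Delta=1.0000 Bond=-266.1050
(3,0): Delta=1.0000 Bond=-303.3596
(3,1): Delta=1.0000 Bond=-303.3596
(3,2): Delta=1.0000 Bond=-303.3596
(3,3): Delta=1.0000 Bond=-303.3596
V0=-19.7591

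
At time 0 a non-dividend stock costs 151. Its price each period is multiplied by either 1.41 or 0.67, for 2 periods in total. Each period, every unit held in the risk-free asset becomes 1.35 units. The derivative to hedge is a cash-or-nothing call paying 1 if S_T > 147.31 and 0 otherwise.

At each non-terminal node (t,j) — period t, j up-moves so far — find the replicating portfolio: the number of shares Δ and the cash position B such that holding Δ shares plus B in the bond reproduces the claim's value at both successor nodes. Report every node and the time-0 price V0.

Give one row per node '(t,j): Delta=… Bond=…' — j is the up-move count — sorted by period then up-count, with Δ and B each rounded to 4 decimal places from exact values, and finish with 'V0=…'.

(0,0): Delta=0.0061 Bond=-0.4565
(1,0): Delta=0.0000 Bond=0.0000
(1,1): Delta=0.0063 Bond=-0.6707
V0=0.4633

Since d<R<u, set p* = (R−d)/(u−d) = 0.9189; price each node as the discounted p*-expectation of its children.
At expiry t=2: V(2,0)=0.0000, V(2,1)=0.0000, V(2,2)=1.0000
  t=1,j=0: stock 101.1700 → up 142.6497 (V=0.0000), down 67.7839 (V=0.0000). Price 0.0000; hedge Δ=0.0000, bond B=0.0000.
  t=1,j=1: stock 212.9100 → up 300.2031 (V=1.0000), down 142.6497 (V=0.0000). Price 0.6807; hedge Δ=0.0063, bond B=-0.6707.
  t=0,j=0: stock 151.0000 → up 212.9100 (V=0.6807), down 101.1700 (V=0.0000). Price 0.4633; hedge Δ=0.0061, bond B=-0.4565.
Check: Δ(0,0)·S0 + B(0,0) = 0.4633 = V0.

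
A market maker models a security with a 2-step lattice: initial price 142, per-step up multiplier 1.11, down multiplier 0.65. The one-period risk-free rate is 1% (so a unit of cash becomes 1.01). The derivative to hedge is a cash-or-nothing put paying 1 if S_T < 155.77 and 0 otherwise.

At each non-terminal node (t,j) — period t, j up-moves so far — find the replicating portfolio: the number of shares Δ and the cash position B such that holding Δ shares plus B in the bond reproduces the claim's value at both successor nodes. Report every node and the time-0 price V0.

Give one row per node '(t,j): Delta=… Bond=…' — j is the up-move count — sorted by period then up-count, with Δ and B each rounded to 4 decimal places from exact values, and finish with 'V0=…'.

Since d<R<u, set p* = (R−d)/(u−d) = 0.7826; price each node as the discounted p*-expectation of its children.
Terminal values V(2,·): V(2,0)=1.0000, V(2,1)=1.0000, V(2,2)=0.0000
Node (1,0) S=92.3000: V=(p*·1.0000+(1−p*)·1.0000)/1.01=0.9901; Δ=(1.0000−1.0000)/(102.4530−59.9950)=0.0000; B=V−Δ·S=0.9901
Node (1,1) S=157.6200: V=(p*·0.0000+(1−p*)·1.0000)/1.01=0.2152; Δ=(0.0000−1.0000)/(174.9582−102.4530)=-0.0138; B=V−Δ·S=2.3892
Node (0,0) S=142.0000: V=(p*·0.2152+(1−p*)·0.9901)/1.01=0.3799; Δ=(0.2152−0.9901)/(157.6200−92.3000)=-0.0119; B=V−Δ·S=2.0644
Root portfolio cost Δ·142+B reproduces V0=0.3799.

(0,0): Delta=-0.0119 Bond=2.0644
(1,0): Delta=0.0000 Bond=0.9901
(1,1): Delta=-0.0138 Bond=2.3892
V0=0.3799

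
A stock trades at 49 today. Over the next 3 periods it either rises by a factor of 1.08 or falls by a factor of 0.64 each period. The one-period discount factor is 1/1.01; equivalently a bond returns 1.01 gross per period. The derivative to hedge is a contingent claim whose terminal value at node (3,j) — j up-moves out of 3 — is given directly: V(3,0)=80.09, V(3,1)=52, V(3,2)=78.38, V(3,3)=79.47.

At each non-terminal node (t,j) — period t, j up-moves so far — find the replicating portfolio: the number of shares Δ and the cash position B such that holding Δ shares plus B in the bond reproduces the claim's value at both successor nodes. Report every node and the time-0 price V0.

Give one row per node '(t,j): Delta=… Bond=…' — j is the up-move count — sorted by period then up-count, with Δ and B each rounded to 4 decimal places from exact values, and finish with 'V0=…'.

Under the risk-neutral measure, an up-move has probability p* = (R−d)/(u−d) = 0.8409 and values discount at R = 1.01.
At expiry t=3: V(3,0)=80.0900, V(3,1)=52.0000, V(3,2)=78.3800, V(3,3)=79.4700
(2,0): S=20.0704. Δ = (V_up−V_dn)/(S_up−S_dn) = (52.0000−80.0900)/(21.6760−12.8451) = -3.1808. V = [p*·52.0000 + (1−p*)·80.0900]/1.01 = 55.9098. B = V − Δ·S = 119.7507.
(2,1): S=33.8688. Δ = (V_up−V_dn)/(S_up−S_dn) = (78.3800−52.0000)/(36.5783−21.6760) = 1.7702. V = [p*·78.3800 + (1−p*)·52.0000]/1.01 = 73.4487. B = V − Δ·S = 13.4941.
(2,2): S=57.1536. Δ = (V_up−V_dn)/(S_up−S_dn) = (79.4700−78.3800)/(61.7259−36.5783) = 0.0433. V = [p*·79.4700 + (1−p*)·78.3800]/1.01 = 78.5115. B = V − Δ·S = 76.0342.
(1,0): S=31.3600. Δ = (V_up−V_dn)/(S_up−S_dn) = (73.4487−55.9098)/(33.8688−20.0704) = 1.2711. V = [p*·73.4487 + (1−p*)·55.9098]/1.01 = 69.9588. B = V − Δ·S = 30.0976.
(1,1): S=52.9200. Δ = (V_up−V_dn)/(S_up−S_dn) = (78.5115−73.4487)/(57.1536−33.8688) = 0.2174. V = [p*·78.5115 + (1−p*)·73.4487]/1.01 = 76.9367. B = V − Δ·S = 65.4303.
(0,0): S=49.0000. Δ = (V_up−V_dn)/(S_up−S_dn) = (76.9367−69.9588)/(52.9200−31.3600) = 0.3236. V = [p*·76.9367 + (1−p*)·69.9588]/1.01 = 75.0758. B = V − Δ·S = 59.2171.
Root portfolio cost Δ·49+B reproduces V0=75.0758.

(0,0): Delta=0.3236 Bond=59.2171
(1,0): Delta=1.2711 Bond=30.0976
(1,1): Delta=0.2174 Bond=65.4303
(2,0): Delta=-3.1808 Bond=119.7507
(2,1): Delta=1.7702 Bond=13.4941
(2,2): Delta=0.0433 Bond=76.0342
V0=75.0758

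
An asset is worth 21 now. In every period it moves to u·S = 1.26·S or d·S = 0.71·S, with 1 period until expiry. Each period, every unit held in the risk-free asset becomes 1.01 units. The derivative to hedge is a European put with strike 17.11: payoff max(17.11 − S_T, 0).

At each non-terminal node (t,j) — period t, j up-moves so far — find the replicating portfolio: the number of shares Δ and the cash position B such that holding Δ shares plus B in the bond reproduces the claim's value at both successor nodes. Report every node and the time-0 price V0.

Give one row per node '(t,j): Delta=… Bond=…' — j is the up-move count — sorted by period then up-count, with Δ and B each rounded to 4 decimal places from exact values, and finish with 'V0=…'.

(0,0): Delta=-0.1905 Bond=4.9901
V0=0.9901

Since d<R<u, set p* = (R−d)/(u−d) = 0.5455; price each node as the discounted p*-expectation of its children.
Terminal payoffs: V(1,0)=2.2000, V(1,1)=0.0000
Node (0,0) S=21.0000: V=(p*·0.0000+(1−p*)·2.2000)/1.01=0.9901; Δ=(0.0000−2.2000)/(26.4600−14.9100)=-0.1905; B=V−Δ·S=4.9901
Root portfolio cost Δ·21+B reproduces V0=0.9901.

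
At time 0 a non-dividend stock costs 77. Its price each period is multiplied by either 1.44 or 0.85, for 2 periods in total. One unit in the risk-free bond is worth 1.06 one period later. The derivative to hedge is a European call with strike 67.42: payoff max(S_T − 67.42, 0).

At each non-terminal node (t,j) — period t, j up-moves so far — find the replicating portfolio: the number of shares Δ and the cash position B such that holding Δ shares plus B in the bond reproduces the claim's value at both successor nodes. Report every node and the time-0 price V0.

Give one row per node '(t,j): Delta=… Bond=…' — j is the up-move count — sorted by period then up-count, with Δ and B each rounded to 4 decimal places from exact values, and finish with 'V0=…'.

The replicating-portfolio and risk-neutral prices coincide; use p* = (1.06−0.85)/(1.44−0.85) = 0.3559 for the latter.
Terminal values V(2,·): V(2,0)=0.0000, V(2,1)=26.8280, V(2,2)=92.2472
  t=1,j=0: stock 65.4500 → up 94.2480 (V=26.8280), down 55.6325 (V=0.0000). Price 9.0084; hedge Δ=0.6947, bond B=-36.4627.
  t=1,j=1: stock 110.8800 → up 159.6672 (V=92.2472), down 94.2480 (V=26.8280). Price 47.2762; hedge Δ=1.0000, bond B=-63.6038.
  t=0,j=0: stock 77.0000 → up 110.8800 (V=47.2762), down 65.4500 (V=9.0084). Price 21.3483; hedge Δ=0.8423, bond B=-43.5124.
The time-0 hedge costs 21.3483, which is the no-arbitrage price.

(0,0): Delta=0.8423 Bond=-43.5124
(1,0): Delta=0.6947 Bond=-36.4627
(1,1): Delta=1.0000 Bond=-63.6038
V0=21.3483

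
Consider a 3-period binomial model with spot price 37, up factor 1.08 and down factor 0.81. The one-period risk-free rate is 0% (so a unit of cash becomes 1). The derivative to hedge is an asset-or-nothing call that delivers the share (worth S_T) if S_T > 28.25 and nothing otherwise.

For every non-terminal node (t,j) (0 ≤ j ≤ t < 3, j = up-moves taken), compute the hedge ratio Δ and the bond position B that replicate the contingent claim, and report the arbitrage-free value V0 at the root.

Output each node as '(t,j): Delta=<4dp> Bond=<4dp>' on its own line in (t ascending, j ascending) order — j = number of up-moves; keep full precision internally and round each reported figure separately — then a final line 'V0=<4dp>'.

(0,0): Delta=2.0368 Bond=-43.7322
(1,0): Delta=3.0400 Bond=-73.7981
(1,1): Delta=1.7200 Bond=-31.0729
(2,0): Delta=0.0000 Bond=0.0000
(2,1): Delta=4.0000 Bond=-104.8710
(2,2): Delta=1.0000 Bond=0.0000
V0=31.6294

Risk-neutral probability p* = (R−d)/(u−d) = (1−0.81)/(1.08−0.81) = 0.7037.
Payoff layer (t=3): V(3,0)=0.0000, V(3,1)=0.0000, V(3,2)=34.9570, V(3,3)=46.6093
Node (2,0) S=24.2757: V=(p*·0.0000+(1−p*)·0.0000)/1=0.0000; Δ=(0.0000−0.0000)/(26.2178−19.6633)=0.0000; B=V−Δ·S=0.0000
Node (2,1) S=32.3676: V=(p*·34.9570+(1−p*)·0.0000)/1=24.5994; Δ=(34.9570−0.0000)/(34.9570−26.2178)=4.0000; B=V−Δ·S=-104.8710
Node (2,2) S=43.1568: V=(p*·46.6093+(1−p*)·34.9570)/1=43.1568; Δ=(46.6093−34.9570)/(46.6093−34.9570)=1.0000; B=V−Δ·S=0.0000
Node (1,0) S=29.9700: V=(p*·24.5994+(1−p*)·0.0000)/1=17.3107; Δ=(24.5994−0.0000)/(32.3676−24.2757)=3.0400; B=V−Δ·S=-73.7981
Node (1,1) S=39.9600: V=(p*·43.1568+(1−p*)·24.5994)/1=37.6583; Δ=(43.1568−24.5994)/(43.1568−32.3676)=1.7200; B=V−Δ·S=-31.0729
Node (0,0) S=37.0000: V=(p*·37.6583+(1−p*)·17.3107)/1=31.6294; Δ=(37.6583−17.3107)/(39.9600−29.9700)=2.0368; B=V−Δ·S=-43.7322
Each (Δ,B) replicates both successor values, so the strategy is self-financing and V0 is arbitrage-free.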